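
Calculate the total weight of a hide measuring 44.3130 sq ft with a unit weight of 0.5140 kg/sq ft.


Formula: Weight = area * weight_per_sqft
Substituting: Weight = 44.3130 * 0.5140
Result: 22.7769 kg


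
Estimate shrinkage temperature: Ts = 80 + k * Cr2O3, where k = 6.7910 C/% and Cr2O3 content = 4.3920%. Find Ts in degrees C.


Formula: Ts = 80 + k * Cr2O3
Substituting: Ts = 80 + 6.7910 * 4.3920
Result: 109.8261 C


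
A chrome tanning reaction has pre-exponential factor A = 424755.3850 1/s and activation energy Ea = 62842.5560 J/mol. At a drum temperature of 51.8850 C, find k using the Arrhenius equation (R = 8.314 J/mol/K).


T_K = T_C + 273.15 = 51.8850 + 273.15 = 325.0350 K
exponent = -Ea / (R * T_K) = -62842.5560 / (8.314 * 325.0350) = -23.2549
k = A * exp(exponent) = 424755.3850 * exp(-23.2549) = 3.3782e-05 1/s


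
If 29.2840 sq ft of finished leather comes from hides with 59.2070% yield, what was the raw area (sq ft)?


Formula: raw = finished * 100 / yield
Substituting: raw = 29.2840 * 100 / 59.2070
Result: 49.4604 sq ft


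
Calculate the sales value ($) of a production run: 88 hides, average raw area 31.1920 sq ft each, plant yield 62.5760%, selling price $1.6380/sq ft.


Raw_total = N * avg_area = 88 * 31.1920 = 2744.8960 sq ft
Finished = Raw_total * yield / 100 = 2744.8960 * 62.5760 / 100 = 1717.6461 sq ft
Value = Finished * price = 1717.6461 * 1.6380 = 2813.5043 $


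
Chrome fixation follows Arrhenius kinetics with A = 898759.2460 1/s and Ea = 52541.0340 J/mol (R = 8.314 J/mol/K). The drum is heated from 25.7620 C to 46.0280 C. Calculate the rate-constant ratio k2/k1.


T1 = 25.7620 + 273.15 = 298.9120 K; T2 = 46.0280 + 273.15 = 319.1780 K
k1 = A * exp(-Ea/(R*T1)) = 898759.2460 * exp(-52541.0340/(8.314*298.9120)) = 5.9130e-04 1/s
k2 = A * exp(-Ea/(R*T2)) = 898759.2460 * exp(-52541.0340/(8.314*319.1780)) = 0.00226361 1/s
k2/k1 = 0.00226361 / 5.9130e-04 = 3.8282


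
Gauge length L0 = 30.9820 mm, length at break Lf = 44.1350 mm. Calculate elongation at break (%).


Formula: Elongation = (Lf - L0) / L0 * 100
Substituting: Elongation = (44.1350 - 30.9820) / 30.9820 * 100
Result: 42.4537 %


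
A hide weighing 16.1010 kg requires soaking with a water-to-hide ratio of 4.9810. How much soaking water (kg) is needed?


Formula: Water = hide_weight * ratio
Substituting: Water = 16.1010 * 4.9810
Result: 80.1991 kg


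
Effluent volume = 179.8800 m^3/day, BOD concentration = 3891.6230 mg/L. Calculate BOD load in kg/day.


Formula: BOD_load = volume * conc / 1000
Substituting: BOD_load = 179.8800 * 3891.6230 / 1000
Result: 700.0251 kg/day


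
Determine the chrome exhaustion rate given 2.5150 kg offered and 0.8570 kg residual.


Formula: Uptake = (offered - residual) / offered * 100
Substituting: Uptake = (2.5150 - 0.8570) / 2.5150 * 100
Result: 65.9245 %


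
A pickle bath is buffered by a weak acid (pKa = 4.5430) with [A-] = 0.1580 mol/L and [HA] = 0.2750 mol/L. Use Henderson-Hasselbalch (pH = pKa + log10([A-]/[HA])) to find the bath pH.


ratio = [A-] / [HA] = 0.1580 / 0.2750 = 0.5745
log10(ratio) = -0.2407
pH = pKa + log10(ratio) = 4.5430 - 0.2407 = 4.3023


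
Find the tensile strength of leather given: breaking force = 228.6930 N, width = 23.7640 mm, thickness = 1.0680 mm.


Formula: TS = force / (width * thickness)
Substituting: TS = 228.6930 / (23.7640 * 1.0680)
Result: 9.0108 N/mm^2


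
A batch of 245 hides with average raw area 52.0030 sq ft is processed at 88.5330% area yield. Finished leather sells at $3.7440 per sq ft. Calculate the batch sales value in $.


Raw_total = N * avg_area = 245 * 52.0030 = 12740.7350 sq ft
Finished = Raw_total * yield / 100 = 12740.7350 * 88.5330 / 100 = 11279.7549 sq ft
Value = Finished * price = 11279.7549 * 3.7440 = 42231.4024 $


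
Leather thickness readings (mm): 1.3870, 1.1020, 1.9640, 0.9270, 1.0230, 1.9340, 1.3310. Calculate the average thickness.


Formula: Average = sum / n
Substituting: Average = 9.6680 / 7
Result: 1.3811 mm


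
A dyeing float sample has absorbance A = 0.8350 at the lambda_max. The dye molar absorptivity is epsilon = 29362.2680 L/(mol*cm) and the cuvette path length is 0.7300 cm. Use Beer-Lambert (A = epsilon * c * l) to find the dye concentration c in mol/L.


Formula: c = A / (epsilon * l)
Substituting: c = 0.8350 / (29362.2680 * 0.7300)
Result: 3.8956e-05 mol/L


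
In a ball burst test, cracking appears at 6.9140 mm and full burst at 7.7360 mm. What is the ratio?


Formula: Ratio = crack / burst
Substituting: Ratio = 6.9140 / 7.7360
Result: 0.8937


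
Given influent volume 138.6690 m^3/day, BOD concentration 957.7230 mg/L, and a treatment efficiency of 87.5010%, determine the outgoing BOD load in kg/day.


Load_in = volume * conc / 1000 = 138.6690 * 957.7230 / 1000 = 132.8065 kg/day
Removed = Load_in * eff / 100 = 132.8065 * 87.5010 / 100 = 116.2070 kg/day
Load_out = Load_in - Removed = 132.8065 - 116.2070 = 16.5995 kg/day


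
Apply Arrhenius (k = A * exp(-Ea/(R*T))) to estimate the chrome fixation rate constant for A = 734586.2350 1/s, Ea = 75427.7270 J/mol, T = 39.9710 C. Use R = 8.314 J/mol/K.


T_K = T_C + 273.15 = 39.9710 + 273.15 = 313.1210 K
exponent = -Ea / (R * T_K) = -75427.7270 / (8.314 * 313.1210) = -28.9740
k = A * exp(exponent) = 734586.2350 * exp(-28.9740) = 1.9177e-07 1/s


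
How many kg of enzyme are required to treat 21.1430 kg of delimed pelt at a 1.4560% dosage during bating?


Formula: Enzyme = substrate * pct / 100
Substituting: Enzyme = 21.1430 * 1.4560 / 100
Result: 0.3078 kg


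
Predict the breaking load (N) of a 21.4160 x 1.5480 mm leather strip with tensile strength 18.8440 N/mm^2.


Formula: F = TS * w * t
Substituting: F = 18.8440 * 21.4160 * 1.5480
Result: 624.7157 N


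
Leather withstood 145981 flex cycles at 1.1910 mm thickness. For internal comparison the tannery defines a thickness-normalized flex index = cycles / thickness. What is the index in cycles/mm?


Formula: Index = cycles / thickness
Substituting: Index = 145981 / 1.1910
Result: 122570.1092 cycles/mm


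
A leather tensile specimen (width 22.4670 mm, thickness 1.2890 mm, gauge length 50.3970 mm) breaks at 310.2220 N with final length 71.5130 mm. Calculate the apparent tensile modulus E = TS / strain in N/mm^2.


TS = F / (w * t) = 310.2220 / (22.4670 * 1.2890) = 10.7121 N/mm^2
strain = (Lf - L0) / L0 = (71.5130 - 50.3970) / 50.3970 = 0.4190
E = TS / strain = 10.7121 / 0.4190 = 25.5663 N/mm^2


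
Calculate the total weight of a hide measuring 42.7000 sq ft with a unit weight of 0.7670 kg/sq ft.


Formula: Weight = area * weight_per_sqft
Substituting: Weight = 42.7000 * 0.7670
Result: 32.7509 kg


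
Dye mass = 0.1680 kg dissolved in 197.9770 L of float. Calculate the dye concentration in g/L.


Formula: Conc = dye_mass(kg) / volume(L) * 1000
Substituting: Conc = 0.1680 / 197.9770 * 1000
Result: 0.8486 g/L


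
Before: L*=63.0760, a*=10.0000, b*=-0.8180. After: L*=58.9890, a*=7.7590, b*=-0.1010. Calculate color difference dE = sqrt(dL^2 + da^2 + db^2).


dL = -4.0870, da = -2.2410, db = 0.7170
dE = sqrt((-4.0870)^2 + (-2.2410)^2 + 0.7170^2) = 4.7159


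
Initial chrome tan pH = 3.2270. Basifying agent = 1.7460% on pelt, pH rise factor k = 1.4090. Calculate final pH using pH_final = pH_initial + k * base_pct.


Formula: pH_final = pH_initial + k * base_pct
Substituting: pH_final = 3.2270 + 1.4090 * 1.7460
Result: 5.6871


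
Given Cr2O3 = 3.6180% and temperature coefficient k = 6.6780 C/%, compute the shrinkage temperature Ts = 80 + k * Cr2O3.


Formula: Ts = 80 + k * Cr2O3
Substituting: Ts = 80 + 6.6780 * 3.6180
Result: 104.1610 C


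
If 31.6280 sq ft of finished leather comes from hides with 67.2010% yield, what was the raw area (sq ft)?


Formula: raw = finished * 100 / yield
Substituting: raw = 31.6280 * 100 / 67.2010
Result: 47.0648 sq ft


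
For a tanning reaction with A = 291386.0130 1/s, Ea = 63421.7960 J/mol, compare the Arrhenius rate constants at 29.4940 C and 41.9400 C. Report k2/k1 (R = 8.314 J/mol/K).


T1 = 29.4940 + 273.15 = 302.6440 K; T2 = 41.9400 + 273.15 = 315.0900 K
k1 = A * exp(-Ea/(R*T1)) = 291386.0130 * exp(-63421.7960/(8.314*302.6440)) = 3.2948e-06 1/s
k2 = A * exp(-Ea/(R*T2)) = 291386.0130 * exp(-63421.7960/(8.314*315.0900)) = 8.9170e-06 1/s
k2/k1 = 8.9170e-06 / 3.2948e-06 = 2.7064


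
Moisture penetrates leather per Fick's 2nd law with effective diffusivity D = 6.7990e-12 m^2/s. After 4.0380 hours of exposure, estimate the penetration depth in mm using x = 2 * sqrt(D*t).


t = 4.0380 hr * 3600 = 14536.8000 s
D * t = 6.7990e-12 * 14536.8000 = 9.8836e-08
x = 2 * sqrt(D*t) = 2 * sqrt(9.8836e-08) = 6.2876e-04 m = 0.6288 mm


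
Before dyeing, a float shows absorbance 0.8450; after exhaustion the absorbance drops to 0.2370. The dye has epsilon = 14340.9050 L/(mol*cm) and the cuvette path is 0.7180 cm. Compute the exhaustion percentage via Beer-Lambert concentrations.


c_initial = A_i / (epsilon * l) = 0.8450 / (14340.9050 * 0.7180) = 8.2065e-05 mol/L
c_final = A_f / (epsilon * l) = 0.2370 / (14340.9050 * 0.7180) = 2.3017e-05 mol/L
Exhaustion = (c_initial - c_final) / c_initial * 100 = (8.2065e-05 - 2.3017e-05) / 8.2065e-05 * 100 = 71.9527 %


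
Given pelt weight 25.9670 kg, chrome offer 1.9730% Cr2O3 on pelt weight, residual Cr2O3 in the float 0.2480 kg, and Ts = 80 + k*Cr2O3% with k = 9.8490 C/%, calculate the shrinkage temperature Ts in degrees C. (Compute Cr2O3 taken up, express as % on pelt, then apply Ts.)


Offered = pelt * offer_pct / 100 = 25.9670 * 1.9730 / 100 = 0.5123 kg
Uptake = offered - residual = 0.5123 - 0.2480 = 0.2643 kg
Cr2O3% on pelt = uptake / pelt * 100 = 0.2643 / 25.9670 * 100 = 1.0179 %
Ts = 80 + k * Cr2O3% = 80 + 9.8490 * 1.0179 = 90.0257 C


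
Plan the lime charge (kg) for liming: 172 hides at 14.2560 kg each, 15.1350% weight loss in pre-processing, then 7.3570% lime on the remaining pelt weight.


Total_raw = N * avg_wt = 172 * 14.2560 = 2452.0320 kg
Substrate = Total_raw * (1 - loss/100) = 2452.0320 * (1 - 15.1350/100) = 2080.9170 kg
Lime = Substrate * pct / 100 = 2080.9170 * 7.3570 / 100 = 153.0931 kg


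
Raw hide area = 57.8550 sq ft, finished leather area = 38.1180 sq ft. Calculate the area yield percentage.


Formula: Yield = finished / raw * 100
Substituting: Yield = 38.1180 / 57.8550 * 100
Result: 65.8854 %


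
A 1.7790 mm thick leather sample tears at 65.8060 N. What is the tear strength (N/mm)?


Formula: Tear strength = force / thickness
Substituting: Tear strength = 65.8060 / 1.7790
Result: 36.9904 N/mm


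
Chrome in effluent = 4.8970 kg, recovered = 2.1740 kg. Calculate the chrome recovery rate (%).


Formula: Recovery = recovered / input * 100
Substituting: Recovery = 2.1740 / 4.8970 * 100
Result: 44.3945 %


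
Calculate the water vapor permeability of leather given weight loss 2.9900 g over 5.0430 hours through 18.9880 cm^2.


Formula: WVP = loss / (area * time)
Substituting: WVP = 2.9900 / (18.9880 * 5.0430)
Result: 0.031225 g/(cm^2*hr)


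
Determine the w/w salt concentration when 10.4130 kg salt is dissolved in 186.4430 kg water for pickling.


Formula: Conc = salt / (water + salt) * 100
Substituting: Conc = 10.4130 / (186.4430 + 10.4130) * 100
Result: 5.2897 %


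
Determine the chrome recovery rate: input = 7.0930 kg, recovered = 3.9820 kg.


Formula: Recovery = recovered / input * 100
Substituting: Recovery = 3.9820 / 7.0930 * 100
Result: 56.1399 %


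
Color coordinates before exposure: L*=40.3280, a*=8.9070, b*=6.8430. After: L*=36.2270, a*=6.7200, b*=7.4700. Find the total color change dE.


dL = -4.1010, da = -2.1870, db = 0.6270
dE = sqrt((-4.1010)^2 + (-2.1870)^2 + 0.6270^2) = 4.6898


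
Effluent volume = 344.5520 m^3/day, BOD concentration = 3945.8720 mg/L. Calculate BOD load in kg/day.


Formula: BOD_load = volume * conc / 1000
Substituting: BOD_load = 344.5520 * 3945.8720 / 1000
Result: 1359.5581 kg/day


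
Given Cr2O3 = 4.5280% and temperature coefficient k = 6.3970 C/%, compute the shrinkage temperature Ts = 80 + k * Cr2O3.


Formula: Ts = 80 + k * Cr2O3
Substituting: Ts = 80 + 6.3970 * 4.5280
Result: 108.9656 C


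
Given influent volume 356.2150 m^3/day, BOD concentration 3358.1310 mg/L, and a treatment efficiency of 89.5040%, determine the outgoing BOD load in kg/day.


Load_in = volume * conc / 1000 = 356.2150 * 3358.1310 / 1000 = 1196.2166 kg/day
Removed = Load_in * eff / 100 = 1196.2166 * 89.5040 / 100 = 1070.6617 kg/day
Load_out = Load_in - Removed = 1196.2166 - 1070.6617 = 125.5549 kg/day


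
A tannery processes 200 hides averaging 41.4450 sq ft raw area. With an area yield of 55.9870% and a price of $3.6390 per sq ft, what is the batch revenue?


Raw_total = N * avg_area = 200 * 41.4450 = 8289.0000 sq ft
Finished = Raw_total * yield / 100 = 8289.0000 * 55.9870 / 100 = 4640.7624 sq ft
Value = Finished * price = 4640.7624 * 3.6390 = 16887.7345 $


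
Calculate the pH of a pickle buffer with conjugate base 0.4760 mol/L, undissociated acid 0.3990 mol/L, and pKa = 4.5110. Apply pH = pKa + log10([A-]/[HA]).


ratio = [A-] / [HA] = 0.4760 / 0.3990 = 1.1930
log10(ratio) = 0.0766341
pH = pKa + log10(ratio) = 4.5110 + 0.0766341 = 4.5876


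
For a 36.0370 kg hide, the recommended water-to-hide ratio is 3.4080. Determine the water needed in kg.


Formula: Water = hide_weight * ratio
Substituting: Water = 36.0370 * 3.4080
Result: 122.8141 kg


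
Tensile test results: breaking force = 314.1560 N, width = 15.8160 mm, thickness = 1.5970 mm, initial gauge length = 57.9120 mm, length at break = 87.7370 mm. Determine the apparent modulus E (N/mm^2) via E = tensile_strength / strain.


TS = F / (w * t) = 314.1560 / (15.8160 * 1.5970) = 12.4378 N/mm^2
strain = (Lf - L0) / L0 = (87.7370 - 57.9120) / 57.9120 = 0.5150
E = TS / strain = 12.4378 / 0.5150 = 24.1508 N/mm^2


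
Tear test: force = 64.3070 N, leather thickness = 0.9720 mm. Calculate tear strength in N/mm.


Formula: Tear strength = force / thickness
Substituting: Tear strength = 64.3070 / 0.9720
Result: 66.1595 N/mm


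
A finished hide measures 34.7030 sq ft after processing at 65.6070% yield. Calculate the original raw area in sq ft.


Formula: raw = finished * 100 / yield
Substituting: raw = 34.7030 * 100 / 65.6070
Result: 52.8953 sq ft


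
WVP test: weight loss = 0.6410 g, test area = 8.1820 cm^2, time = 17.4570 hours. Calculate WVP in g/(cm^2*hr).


Formula: WVP = loss / (area * time)
Substituting: WVP = 0.6410 / (8.1820 * 17.4570)
Result: 0.00448775 g/(cm^2*hr)


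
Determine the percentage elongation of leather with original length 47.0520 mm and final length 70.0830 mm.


Formula: Elongation = (Lf - L0) / L0 * 100
Substituting: Elongation = (70.0830 - 47.0520) / 47.0520 * 100
Result: 48.9480 %


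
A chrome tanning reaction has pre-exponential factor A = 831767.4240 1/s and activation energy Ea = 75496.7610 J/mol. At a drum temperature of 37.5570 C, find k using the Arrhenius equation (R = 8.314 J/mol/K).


T_K = T_C + 273.15 = 37.5570 + 273.15 = 310.7070 K
exponent = -Ea / (R * T_K) = -75496.7610 / (8.314 * 310.7070) = -29.2259
k = A * exp(exponent) = 831767.4240 * exp(-29.2259) = 1.6880e-07 1/s


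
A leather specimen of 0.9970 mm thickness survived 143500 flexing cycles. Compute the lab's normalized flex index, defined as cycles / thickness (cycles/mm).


Formula: Index = cycles / thickness
Substituting: Index = 143500 / 0.9970
Result: 143931.7954 cycles/mm


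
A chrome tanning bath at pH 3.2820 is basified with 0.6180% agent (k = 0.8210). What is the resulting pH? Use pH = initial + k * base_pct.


Formula: pH_final = pH_initial + k * base_pct
Substituting: pH_final = 3.2820 + 0.8210 * 0.6180
Result: 3.7894


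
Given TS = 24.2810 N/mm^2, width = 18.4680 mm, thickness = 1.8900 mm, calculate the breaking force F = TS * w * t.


Formula: F = TS * w * t
Substituting: F = 24.2810 * 18.4680 * 1.8900
Result: 847.5167 N


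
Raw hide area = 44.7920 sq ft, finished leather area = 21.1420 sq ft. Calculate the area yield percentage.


Formula: Yield = finished / raw * 100
Substituting: Yield = 21.1420 / 44.7920 * 100
Result: 47.2004 %


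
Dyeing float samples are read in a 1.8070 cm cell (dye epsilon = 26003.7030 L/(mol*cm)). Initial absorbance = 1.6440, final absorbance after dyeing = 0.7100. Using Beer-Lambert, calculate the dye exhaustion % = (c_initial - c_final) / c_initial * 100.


c_initial = A_i / (epsilon * l) = 1.6440 / (26003.7030 * 1.8070) = 3.4987e-05 mol/L
c_final = A_f / (epsilon * l) = 0.7100 / (26003.7030 * 1.8070) = 1.5110e-05 mol/L
Exhaustion = (c_initial - c_final) / c_initial * 100 = (3.4987e-05 - 1.5110e-05) / 3.4987e-05 * 100 = 56.8127 %


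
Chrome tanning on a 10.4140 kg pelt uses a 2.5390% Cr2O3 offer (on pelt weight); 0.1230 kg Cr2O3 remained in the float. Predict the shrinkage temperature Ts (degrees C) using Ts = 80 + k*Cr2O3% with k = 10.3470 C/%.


Offered = pelt * offer_pct / 100 = 10.4140 * 2.5390 / 100 = 0.2644 kg
Uptake = offered - residual = 0.2644 - 0.1230 = 0.1414 kg
Cr2O3% on pelt = uptake / pelt * 100 = 0.1414 / 10.4140 * 100 = 1.3579 %
Ts = 80 + k * Cr2O3% = 80 + 10.3470 * 1.3579 = 94.0502 C


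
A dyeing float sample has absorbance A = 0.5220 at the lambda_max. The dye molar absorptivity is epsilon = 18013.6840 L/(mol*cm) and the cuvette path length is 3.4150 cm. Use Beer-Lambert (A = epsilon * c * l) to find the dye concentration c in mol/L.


Formula: c = A / (epsilon * l)
Substituting: c = 0.5220 / (18013.6840 * 3.4150)
Result: 8.4855e-06 mol/L


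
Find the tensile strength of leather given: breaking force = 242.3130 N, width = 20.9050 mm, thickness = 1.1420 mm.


Formula: TS = force / (width * thickness)
Substituting: TS = 242.3130 / (20.9050 * 1.1420)
Result: 10.1499 N/mm^2


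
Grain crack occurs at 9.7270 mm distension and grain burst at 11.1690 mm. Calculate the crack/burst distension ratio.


Formula: Ratio = crack / burst
Substituting: Ratio = 9.7270 / 11.1690
Result: 0.8709


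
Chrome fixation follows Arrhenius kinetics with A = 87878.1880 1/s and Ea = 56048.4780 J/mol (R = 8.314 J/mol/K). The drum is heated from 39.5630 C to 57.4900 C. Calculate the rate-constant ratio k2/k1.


T1 = 39.5630 + 273.15 = 312.7130 K; T2 = 57.4900 + 273.15 = 330.6400 K
k1 = A * exp(-Ea/(R*T1)) = 87878.1880 * exp(-56048.4780/(8.314*312.7130)) = 3.8139e-05 1/s
k2 = A * exp(-Ea/(R*T2)) = 87878.1880 * exp(-56048.4780/(8.314*330.6400)) = 1.2274e-04 1/s
k2/k1 = 1.2274e-04 / 3.8139e-05 = 3.2183


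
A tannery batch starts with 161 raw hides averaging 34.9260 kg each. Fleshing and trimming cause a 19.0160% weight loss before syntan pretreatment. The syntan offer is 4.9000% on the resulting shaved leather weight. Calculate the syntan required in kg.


Total_raw = N * avg_wt = 161 * 34.9260 = 5623.0860 kg
Substrate = Total_raw * (1 - loss/100) = 5623.0860 * (1 - 19.0160/100) = 4553.8000 kg
Syntan = Substrate * pct / 100 = 4553.8000 * 4.9000 / 100 = 223.1362 kg


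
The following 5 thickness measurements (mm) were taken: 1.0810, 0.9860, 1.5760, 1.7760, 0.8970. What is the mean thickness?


Formula: Average = sum / n
Substituting: Average = 6.3160 / 5
Result: 1.2632 mm


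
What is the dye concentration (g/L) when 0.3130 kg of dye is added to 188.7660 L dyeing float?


Formula: Conc = dye_mass(kg) / volume(L) * 1000
Substituting: Conc = 0.3130 / 188.7660 * 1000
Result: 1.6581 g/L


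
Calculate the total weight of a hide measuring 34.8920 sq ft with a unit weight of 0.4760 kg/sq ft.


Formula: Weight = area * weight_per_sqft
Substituting: Weight = 34.8920 * 0.4760
Result: 16.6086 kg


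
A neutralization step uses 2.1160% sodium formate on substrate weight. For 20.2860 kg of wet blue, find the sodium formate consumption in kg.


Formula: Neutralizer = substrate * pct / 100
Substituting: Neutralizer = 20.2860 * 2.1160 / 100
Result: 0.4293 kg


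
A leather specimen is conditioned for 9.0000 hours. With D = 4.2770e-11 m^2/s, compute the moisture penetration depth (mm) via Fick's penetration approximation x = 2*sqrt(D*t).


t = 9.0000 hr * 3600 = 32400.0000 s
D * t = 4.2770e-11 * 32400.0000 = 1.3857e-06
x = 2 * sqrt(D*t) = 2 * sqrt(1.3857e-06) = 0.00235436 m = 2.3544 mm


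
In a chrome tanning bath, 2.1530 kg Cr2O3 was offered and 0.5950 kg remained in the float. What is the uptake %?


Formula: Uptake = (offered - residual) / offered * 100
Substituting: Uptake = (2.1530 - 0.5950) / 2.1530 * 100
Result: 72.3641 %


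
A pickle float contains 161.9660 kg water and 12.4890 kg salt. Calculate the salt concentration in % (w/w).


Formula: Conc = salt / (water + salt) * 100
Substituting: Conc = 12.4890 / (161.9660 + 12.4890) * 100
Result: 7.1589 %


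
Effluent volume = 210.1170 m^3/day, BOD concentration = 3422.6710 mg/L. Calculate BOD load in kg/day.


Formula: BOD_load = volume * conc / 1000
Substituting: BOD_load = 210.1170 * 3422.6710 / 1000
Result: 719.1614 kg/day


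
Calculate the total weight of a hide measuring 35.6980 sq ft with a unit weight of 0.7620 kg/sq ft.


Formula: Weight = area * weight_per_sqft
Substituting: Weight = 35.6980 * 0.7620
Result: 27.2019 kg


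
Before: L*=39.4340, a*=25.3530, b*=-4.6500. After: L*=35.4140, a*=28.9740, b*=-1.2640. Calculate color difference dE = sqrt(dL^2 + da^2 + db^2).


dL = -4.0200, da = 3.6210, db = 3.3860
dE = sqrt((-4.0200)^2 + 3.6210^2 + 3.3860^2) = 6.3826


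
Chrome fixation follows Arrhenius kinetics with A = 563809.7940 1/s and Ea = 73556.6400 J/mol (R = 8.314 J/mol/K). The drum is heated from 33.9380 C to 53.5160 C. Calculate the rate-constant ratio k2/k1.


T1 = 33.9380 + 273.15 = 307.0880 K; T2 = 53.5160 + 273.15 = 326.6660 K
k1 = A * exp(-Ea/(R*T1)) = 563809.7940 * exp(-73556.6400/(8.314*307.0880)) = 1.7336e-07 1/s
k2 = A * exp(-Ea/(R*T2)) = 563809.7940 * exp(-73556.6400/(8.314*326.6660)) = 9.7461e-07 1/s
k2/k1 = 9.7461e-07 / 1.7336e-07 = 5.6220


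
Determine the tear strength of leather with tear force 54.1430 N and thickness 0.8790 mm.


Formula: Tear strength = force / thickness
Substituting: Tear strength = 54.1430 / 0.8790
Result: 61.5961 N/mm


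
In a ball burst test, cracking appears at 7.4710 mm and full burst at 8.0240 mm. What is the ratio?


Formula: Ratio = crack / burst
Substituting: Ratio = 7.4710 / 8.0240
Result: 0.9311


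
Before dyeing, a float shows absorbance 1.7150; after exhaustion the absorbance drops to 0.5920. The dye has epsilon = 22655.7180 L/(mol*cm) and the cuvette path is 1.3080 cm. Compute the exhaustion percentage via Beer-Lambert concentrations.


c_initial = A_i / (epsilon * l) = 1.7150 / (22655.7180 * 1.3080) = 5.7873e-05 mol/L
c_final = A_f / (epsilon * l) = 0.5920 / (22655.7180 * 1.3080) = 1.9977e-05 mol/L
Exhaustion = (c_initial - c_final) / c_initial * 100 = (5.7873e-05 - 1.9977e-05) / 5.7873e-05 * 100 = 65.4810 %


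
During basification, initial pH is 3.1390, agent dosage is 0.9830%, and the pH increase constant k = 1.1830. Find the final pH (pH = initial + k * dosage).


Formula: pH_final = pH_initial + k * base_pct
Substituting: pH_final = 3.1390 + 1.1830 * 0.9830
Result: 4.3019


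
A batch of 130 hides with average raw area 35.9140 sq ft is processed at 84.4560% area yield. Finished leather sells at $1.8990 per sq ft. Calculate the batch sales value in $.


Raw_total = N * avg_area = 130 * 35.9140 = 4668.8200 sq ft
Finished = Raw_total * yield / 100 = 4668.8200 * 84.4560 / 100 = 3943.0986 sq ft
Value = Finished * price = 3943.0986 * 1.8990 = 7487.9443 $


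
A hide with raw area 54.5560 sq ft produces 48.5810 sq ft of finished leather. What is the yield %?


Formula: Yield = finished / raw * 100
Substituting: Yield = 48.5810 / 54.5560 * 100
Result: 89.0480 %


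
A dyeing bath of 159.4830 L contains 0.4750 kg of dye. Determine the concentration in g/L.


Formula: Conc = dye_mass(kg) / volume(L) * 1000
Substituting: Conc = 0.4750 / 159.4830 * 1000
Result: 2.9784 g/L


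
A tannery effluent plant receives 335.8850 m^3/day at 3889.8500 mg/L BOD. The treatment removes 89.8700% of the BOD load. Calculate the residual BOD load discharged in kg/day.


Load_in = volume * conc / 1000 = 335.8850 * 3889.8500 / 1000 = 1306.5423 kg/day
Removed = Load_in * eff / 100 = 1306.5423 * 89.8700 / 100 = 1174.1895 kg/day
Load_out = Load_in - Removed = 1306.5423 - 1174.1895 = 132.3527 kg/day


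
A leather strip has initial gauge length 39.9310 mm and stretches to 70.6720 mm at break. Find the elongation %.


Formula: Elongation = (Lf - L0) / L0 * 100
Substituting: Elongation = (70.6720 - 39.9310) / 39.9310 * 100
Result: 76.9853 %


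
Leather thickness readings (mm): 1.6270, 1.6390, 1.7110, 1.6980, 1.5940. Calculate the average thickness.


Formula: Average = sum / n
Substituting: Average = 8.2690 / 5
Result: 1.6538 mm


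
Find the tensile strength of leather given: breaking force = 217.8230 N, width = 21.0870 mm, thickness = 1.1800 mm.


Formula: TS = force / (width * thickness)
Substituting: TS = 217.8230 / (21.0870 * 1.1800)
Result: 8.7540 N/mm^2


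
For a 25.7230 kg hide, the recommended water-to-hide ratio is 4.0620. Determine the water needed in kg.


Formula: Water = hide_weight * ratio
Substituting: Water = 25.7230 * 4.0620
Result: 104.4868 kg


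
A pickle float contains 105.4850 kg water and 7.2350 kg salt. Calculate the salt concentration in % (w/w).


Formula: Conc = salt / (water + salt) * 100
Substituting: Conc = 7.2350 / (105.4850 + 7.2350) * 100
Result: 6.4186 %


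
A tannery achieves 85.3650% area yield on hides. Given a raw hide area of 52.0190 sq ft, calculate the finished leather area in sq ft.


Formula: finished = raw * yield / 100
Substituting: finished = 52.0190 * 85.3650 / 100
Result: 44.4060 sq ft


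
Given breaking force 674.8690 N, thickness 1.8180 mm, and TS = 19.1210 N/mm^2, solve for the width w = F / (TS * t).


Formula: w = F / (TS * t)
Substituting: w = 674.8690 / (19.1210 * 1.8180)
Result: 19.4140 mm


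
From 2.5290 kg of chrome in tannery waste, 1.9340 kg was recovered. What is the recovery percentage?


Formula: Recovery = recovered / input * 100
Substituting: Recovery = 1.9340 / 2.5290 * 100
Result: 76.4729 %


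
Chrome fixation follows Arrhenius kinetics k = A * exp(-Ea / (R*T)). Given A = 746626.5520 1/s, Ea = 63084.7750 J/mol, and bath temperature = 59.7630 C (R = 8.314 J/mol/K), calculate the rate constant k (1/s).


T_K = T_C + 273.15 = 59.7630 + 273.15 = 332.9130 K
exponent = -Ea / (R * T_K) = -63084.7750 / (8.314 * 332.9130) = -22.7921
k = A * exp(exponent) = 746626.5520 * exp(-22.7921) = 9.4326e-05 1/s


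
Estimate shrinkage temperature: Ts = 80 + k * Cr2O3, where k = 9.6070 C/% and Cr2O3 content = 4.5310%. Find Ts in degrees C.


Formula: Ts = 80 + k * Cr2O3
Substituting: Ts = 80 + 9.6070 * 4.5310
Result: 123.5293 C


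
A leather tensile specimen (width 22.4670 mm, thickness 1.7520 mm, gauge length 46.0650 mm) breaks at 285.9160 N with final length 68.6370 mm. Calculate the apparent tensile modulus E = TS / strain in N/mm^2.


TS = F / (w * t) = 285.9160 / (22.4670 * 1.7520) = 7.2637 N/mm^2
strain = (Lf - L0) / L0 = (68.6370 - 46.0650) / 46.0650 = 0.4900
E = TS / strain = 7.2637 / 0.4900 = 14.8238 N/mm^2


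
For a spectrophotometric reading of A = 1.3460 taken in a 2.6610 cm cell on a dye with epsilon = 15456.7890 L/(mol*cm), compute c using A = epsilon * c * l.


Formula: c = A / (epsilon * l)
Substituting: c = 1.3460 / (15456.7890 * 2.6610)
Result: 3.2725e-05 mol/L


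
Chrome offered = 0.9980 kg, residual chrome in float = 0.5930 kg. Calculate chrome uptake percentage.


Formula: Uptake = (offered - residual) / offered * 100
Substituting: Uptake = (0.9980 - 0.5930) / 0.9980 * 100
Result: 40.5812 %


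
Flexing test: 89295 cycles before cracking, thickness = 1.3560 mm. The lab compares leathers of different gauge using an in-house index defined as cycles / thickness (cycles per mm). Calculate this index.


Formula: Index = cycles / thickness
Substituting: Index = 89295 / 1.3560
Result: 65851.7699 cycles/mm


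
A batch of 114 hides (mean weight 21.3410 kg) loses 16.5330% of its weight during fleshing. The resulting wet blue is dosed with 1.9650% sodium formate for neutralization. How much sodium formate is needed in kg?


Total_raw = N * avg_wt = 114 * 21.3410 = 2432.8740 kg
Substrate = Total_raw * (1 - loss/100) = 2432.8740 * (1 - 16.5330/100) = 2030.6469 kg
Neutralizer = Substrate * pct / 100 = 2030.6469 * 1.9650 / 100 = 39.9022 kg


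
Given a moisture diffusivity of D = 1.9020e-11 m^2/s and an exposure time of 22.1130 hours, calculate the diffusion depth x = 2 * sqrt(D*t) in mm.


t = 22.1130 hr * 3600 = 79606.8000 s
D * t = 1.9020e-11 * 79606.8000 = 1.5141e-06
x = 2 * sqrt(D*t) = 2 * sqrt(1.5141e-06) = 0.00246099 m = 2.4610 mm


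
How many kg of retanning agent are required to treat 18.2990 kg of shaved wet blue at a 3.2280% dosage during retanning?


Formula: Retan = substrate * pct / 100
Substituting: Retan = 18.2990 * 3.2280 / 100
Result: 0.5907 kg


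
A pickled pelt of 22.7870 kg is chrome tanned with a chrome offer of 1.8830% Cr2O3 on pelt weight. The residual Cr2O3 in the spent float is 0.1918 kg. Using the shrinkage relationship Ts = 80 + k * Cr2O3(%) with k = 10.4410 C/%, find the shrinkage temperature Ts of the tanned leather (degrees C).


Offered = pelt * offer_pct / 100 = 22.7870 * 1.8830 / 100 = 0.4291 kg
Uptake = offered - residual = 0.4291 - 0.1918 = 0.2373 kg
Cr2O3% on pelt = uptake / pelt * 100 = 0.2373 / 22.7870 * 100 = 1.0413 %
Ts = 80 + k * Cr2O3% = 80 + 10.4410 * 1.0413 = 90.8721 C


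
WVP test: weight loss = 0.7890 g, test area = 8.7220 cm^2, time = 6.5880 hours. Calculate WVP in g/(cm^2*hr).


Formula: WVP = loss / (area * time)
Substituting: WVP = 0.7890 / (8.7220 * 6.5880)
Result: 0.0137312 g/(cm^2*hr)


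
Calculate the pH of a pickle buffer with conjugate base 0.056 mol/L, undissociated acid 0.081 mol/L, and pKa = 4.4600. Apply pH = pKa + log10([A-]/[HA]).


ratio = [A-] / [HA] = 0.056 / 0.081 = 0.6914
log10(ratio) = -0.1603
pH = pKa + log10(ratio) = 4.4600 - 0.1603 = 4.2997


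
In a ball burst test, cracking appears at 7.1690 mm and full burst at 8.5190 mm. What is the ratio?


Formula: Ratio = crack / burst
Substituting: Ratio = 7.1690 / 8.5190
Result: 0.8415


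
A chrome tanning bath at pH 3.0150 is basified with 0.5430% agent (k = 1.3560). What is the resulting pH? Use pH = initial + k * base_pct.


Formula: pH_final = pH_initial + k * base_pct
Substituting: pH_final = 3.0150 + 1.3560 * 0.5430
Result: 3.7513


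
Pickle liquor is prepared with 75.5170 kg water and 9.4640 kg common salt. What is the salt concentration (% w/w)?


Formula: Conc = salt / (water + salt) * 100
Substituting: Conc = 9.4640 / (75.5170 + 9.4640) * 100
Result: 11.1366 %


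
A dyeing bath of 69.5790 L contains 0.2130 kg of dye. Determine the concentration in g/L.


Formula: Conc = dye_mass(kg) / volume(L) * 1000
Substituting: Conc = 0.2130 / 69.5790 * 1000
Result: 3.0613 g/L


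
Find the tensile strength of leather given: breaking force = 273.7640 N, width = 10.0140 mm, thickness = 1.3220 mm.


Formula: TS = force / (width * thickness)
Substituting: TS = 273.7640 / (10.0140 * 1.3220)
Result: 20.6794 N/mm^2


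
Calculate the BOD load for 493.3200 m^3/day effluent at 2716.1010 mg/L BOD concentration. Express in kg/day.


Formula: BOD_load = volume * conc / 1000
Substituting: BOD_load = 493.3200 * 2716.1010 / 1000
Result: 1339.9069 kg/day


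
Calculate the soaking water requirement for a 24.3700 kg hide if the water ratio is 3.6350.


Formula: Water = hide_weight * ratio
Substituting: Water = 24.3700 * 3.6350
Result: 88.5849 kg


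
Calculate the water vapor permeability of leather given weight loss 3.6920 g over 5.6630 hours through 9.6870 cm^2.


Formula: WVP = loss / (area * time)
Substituting: WVP = 3.6920 / (9.6870 * 5.6630)
Result: 0.0673017 g/(cm^2*hr)


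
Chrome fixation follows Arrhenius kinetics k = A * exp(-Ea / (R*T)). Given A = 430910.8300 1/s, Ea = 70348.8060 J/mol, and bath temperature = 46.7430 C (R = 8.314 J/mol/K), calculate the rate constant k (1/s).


T_K = T_C + 273.15 = 46.7430 + 273.15 = 319.8930 K
exponent = -Ea / (R * T_K) = -70348.8060 / (8.314 * 319.8930) = -26.4510
k = A * exp(exponent) = 430910.8300 * exp(-26.4510) = 1.4024e-06 1/s


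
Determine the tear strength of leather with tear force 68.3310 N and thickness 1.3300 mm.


Formula: Tear strength = force / thickness
Substituting: Tear strength = 68.3310 / 1.3300
Result: 51.3767 N/mm


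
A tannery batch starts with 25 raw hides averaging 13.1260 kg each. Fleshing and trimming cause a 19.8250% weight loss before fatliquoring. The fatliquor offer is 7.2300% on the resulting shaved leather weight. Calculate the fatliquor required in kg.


Total_raw = N * avg_wt = 25 * 13.1260 = 328.1500 kg
Substrate = Total_raw * (1 - loss/100) = 328.1500 * (1 - 19.8250/100) = 263.0943 kg
Fat = Substrate * pct / 100 = 263.0943 * 7.2300 / 100 = 19.0217 kg


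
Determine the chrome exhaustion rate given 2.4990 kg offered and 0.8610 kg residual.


Formula: Uptake = (offered - residual) / offered * 100
Substituting: Uptake = (2.4990 - 0.8610) / 2.4990 * 100
Result: 65.5462 %


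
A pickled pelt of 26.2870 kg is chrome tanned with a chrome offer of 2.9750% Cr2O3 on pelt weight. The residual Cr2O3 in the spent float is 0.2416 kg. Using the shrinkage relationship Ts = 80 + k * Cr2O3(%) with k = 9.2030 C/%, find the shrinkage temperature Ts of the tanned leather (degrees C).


Offered = pelt * offer_pct / 100 = 26.2870 * 2.9750 / 100 = 0.7820 kg
Uptake = offered - residual = 0.7820 - 0.2416 = 0.5404 kg
Cr2O3% on pelt = uptake / pelt * 100 = 0.5404 / 26.2870 * 100 = 2.0559 %
Ts = 80 + k * Cr2O3% = 80 + 9.2030 * 2.0559 = 98.9206 C


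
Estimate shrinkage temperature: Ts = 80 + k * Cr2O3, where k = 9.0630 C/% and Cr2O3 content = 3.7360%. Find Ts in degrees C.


Formula: Ts = 80 + k * Cr2O3
Substituting: Ts = 80 + 9.0630 * 3.7360
Result: 113.8594 C


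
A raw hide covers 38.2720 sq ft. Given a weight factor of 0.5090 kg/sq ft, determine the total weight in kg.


Formula: Weight = area * weight_per_sqft
Substituting: Weight = 38.2720 * 0.5090
Result: 19.4804 kg


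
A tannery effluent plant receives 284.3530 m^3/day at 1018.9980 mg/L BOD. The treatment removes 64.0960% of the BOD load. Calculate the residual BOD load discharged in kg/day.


Load_in = volume * conc / 1000 = 284.3530 * 1018.9980 / 1000 = 289.7551 kg/day
Removed = Load_in * eff / 100 = 289.7551 * 64.0960 / 100 = 185.7215 kg/day
Load_out = Load_in - Removed = 289.7551 - 185.7215 = 104.0337 kg/day


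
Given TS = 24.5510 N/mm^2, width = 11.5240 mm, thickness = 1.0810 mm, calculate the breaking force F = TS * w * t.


Formula: F = TS * w * t
Substituting: F = 24.5510 * 11.5240 * 1.0810
Result: 305.8427 N


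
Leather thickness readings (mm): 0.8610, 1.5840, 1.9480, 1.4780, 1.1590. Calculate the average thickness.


Formula: Average = sum / n
Substituting: Average = 7.0300 / 5
Result: 1.4060 mm


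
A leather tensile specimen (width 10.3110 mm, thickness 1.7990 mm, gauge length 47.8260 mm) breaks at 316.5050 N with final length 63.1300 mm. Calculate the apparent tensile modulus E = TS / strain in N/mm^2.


TS = F / (w * t) = 316.5050 / (10.3110 * 1.7990) = 17.0627 N/mm^2
strain = (Lf - L0) / L0 = (63.1300 - 47.8260) / 47.8260 = 0.3200
E = TS / strain = 17.0627 / 0.3200 = 53.3222 N/mm^2


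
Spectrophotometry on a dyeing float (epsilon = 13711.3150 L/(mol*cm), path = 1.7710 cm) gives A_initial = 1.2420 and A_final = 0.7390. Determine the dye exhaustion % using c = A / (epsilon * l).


c_initial = A_i / (epsilon * l) = 1.2420 / (13711.3150 * 1.7710) = 5.1147e-05 mol/L
c_final = A_f / (epsilon * l) = 0.7390 / (13711.3150 * 1.7710) = 3.0433e-05 mol/L
Exhaustion = (c_initial - c_final) / c_initial * 100 = (5.1147e-05 - 3.0433e-05) / 5.1147e-05 * 100 = 40.4992 %


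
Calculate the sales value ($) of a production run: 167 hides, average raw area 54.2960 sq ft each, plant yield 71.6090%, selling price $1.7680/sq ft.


Raw_total = N * avg_area = 167 * 54.2960 = 9067.4320 sq ft
Finished = Raw_total * yield / 100 = 9067.4320 * 71.6090 / 100 = 6493.0974 sq ft
Value = Finished * price = 6493.0974 * 1.7680 = 11479.7962 $


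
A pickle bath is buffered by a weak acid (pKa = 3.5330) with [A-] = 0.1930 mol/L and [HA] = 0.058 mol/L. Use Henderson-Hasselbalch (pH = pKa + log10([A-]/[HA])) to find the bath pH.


ratio = [A-] / [HA] = 0.1930 / 0.058 = 3.3276
log10(ratio) = 0.5221
pH = pKa + log10(ratio) = 3.5330 + 0.5221 = 4.0551


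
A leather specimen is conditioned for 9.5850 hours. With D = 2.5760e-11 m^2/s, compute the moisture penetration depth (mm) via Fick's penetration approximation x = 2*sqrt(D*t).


t = 9.5850 hr * 3600 = 34506.0000 s
D * t = 2.5760e-11 * 34506.0000 = 8.8887e-07
x = 2 * sqrt(D*t) = 2 * sqrt(8.8887e-07) = 0.0018856 m = 1.8856 mm


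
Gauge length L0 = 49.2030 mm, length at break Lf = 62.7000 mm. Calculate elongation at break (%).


Formula: Elongation = (Lf - L0) / L0 * 100
Substituting: Elongation = (62.7000 - 49.2030) / 49.2030 * 100
Result: 27.4313 %


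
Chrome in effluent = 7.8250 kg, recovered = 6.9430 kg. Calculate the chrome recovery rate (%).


Formula: Recovery = recovered / input * 100
Substituting: Recovery = 6.9430 / 7.8250 * 100
Result: 88.7284 %


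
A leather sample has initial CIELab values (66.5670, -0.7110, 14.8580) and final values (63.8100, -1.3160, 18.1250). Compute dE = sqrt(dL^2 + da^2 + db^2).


dL = -2.7570, da = -0.6050, db = 3.2670
dE = sqrt((-2.7570)^2 + (-0.6050)^2 + 3.2670^2) = 4.3174


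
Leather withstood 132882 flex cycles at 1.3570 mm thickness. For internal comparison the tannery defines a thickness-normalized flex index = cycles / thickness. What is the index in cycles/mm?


Formula: Index = cycles / thickness
Substituting: Index = 132882 / 1.3570
Result: 97923.3604 cycles/mm


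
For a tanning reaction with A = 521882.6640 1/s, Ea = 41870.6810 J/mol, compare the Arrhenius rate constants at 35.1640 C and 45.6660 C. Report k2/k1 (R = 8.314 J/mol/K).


T1 = 35.1640 + 273.15 = 308.3140 K; T2 = 45.6660 + 273.15 = 318.8160 K
k1 = A * exp(-Ea/(R*T1)) = 521882.6640 * exp(-41870.6810/(8.314*308.3140)) = 0.0420315 1/s
k2 = A * exp(-Ea/(R*T2)) = 521882.6640 * exp(-41870.6810/(8.314*318.8160)) = 0.0719872 1/s
k2/k1 = 0.0719872 / 0.0420315 = 1.7127


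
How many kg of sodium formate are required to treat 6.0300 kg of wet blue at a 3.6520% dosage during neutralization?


Formula: Neutralizer = substrate * pct / 100
Substituting: Neutralizer = 6.0300 * 3.6520 / 100
Result: 0.2202 kg


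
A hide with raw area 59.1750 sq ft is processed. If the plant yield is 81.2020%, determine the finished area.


Formula: finished = raw * yield / 100
Substituting: finished = 59.1750 * 81.2020 / 100
Result: 48.0513 sq ft


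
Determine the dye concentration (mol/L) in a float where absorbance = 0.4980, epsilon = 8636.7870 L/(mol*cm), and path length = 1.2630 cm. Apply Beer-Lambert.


Formula: c = A / (epsilon * l)
Substituting: c = 0.4980 / (8636.7870 * 1.2630)
Result: 4.5653e-05 mol/L


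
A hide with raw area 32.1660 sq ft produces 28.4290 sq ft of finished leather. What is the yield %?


Formula: Yield = finished / raw * 100
Substituting: Yield = 28.4290 / 32.1660 * 100
Result: 88.3821 %


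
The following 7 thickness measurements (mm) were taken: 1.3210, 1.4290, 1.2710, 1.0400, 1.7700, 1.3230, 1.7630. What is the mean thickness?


Formula: Average = sum / n
Substituting: Average = 9.9170 / 7
Result: 1.4167 mm


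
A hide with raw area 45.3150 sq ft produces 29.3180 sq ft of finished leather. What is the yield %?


Formula: Yield = finished / raw * 100
Substituting: Yield = 29.3180 / 45.3150 * 100
Result: 64.6982 %
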